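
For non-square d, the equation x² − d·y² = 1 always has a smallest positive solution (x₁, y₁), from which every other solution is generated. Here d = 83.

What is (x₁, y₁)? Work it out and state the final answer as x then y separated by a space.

√83 = [9; 9,18, …], period ℓ=2 (even) → k=1
a_0=9:  p_0=9·1+0=9,  q_0=9·0+1=1
a_1=9:  p_1=9·9+1=82,  q_1=9·1+0=9
→ (82, 9).  Check: 82²=6724, 83·9²=6723, difference 1.

82 9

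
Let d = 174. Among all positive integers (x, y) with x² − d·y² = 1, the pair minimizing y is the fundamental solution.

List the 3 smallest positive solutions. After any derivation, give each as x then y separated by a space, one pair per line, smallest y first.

[13; 5,4,5,26] for √174; ℓ=4 ⇒ convergent index 3
step 0: (13, 1)  from 13·(1,0) + (0,1)
…
step 2: (277, 21)  from 4·(66,5) + (13,1)
step 3: (1451, 110)  from 5·(277,21) + (66,5)
fundamental: x₁=1451, y₁=110  (since 2105401 − 174·12100 = 1)
n=2: (1451,110)∘(1451,110) = (1451·1451+174·110·110, 1451·110+110·1451) = (4210801,319220)
n=3: (4210801,319220)∘(1451,110) = (1451·4210801+174·110·319220, 1451·319220+110·4210801) = (12219743051,926376330)

1451 110
4210801 319220
12219743051 926376330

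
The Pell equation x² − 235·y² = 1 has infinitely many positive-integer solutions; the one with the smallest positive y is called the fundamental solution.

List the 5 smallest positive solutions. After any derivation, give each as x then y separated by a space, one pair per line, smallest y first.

46 3
4231 276
389206 25389
35802721 2335512
3293461126 214841715

√235 → a₀=15, period (3,30); ℓ=2 even so k=1
a_0=15:  p_0=15·1+0=15,  q_0=15·0+1=1
a_1=3:  p_1=3·15+1=46,  q_1=3·1+0=3
fundamental: x₁=46, y₁=3  (since 2116 − 235·9 = 1)
n=2: (46,3)∘(46,3) = (46·46+235·3·3, 46·3+3·46) = (4231,276)
n=3: (4231,276)∘(46,3) = (46·4231+235·3·276, 46·276+3·4231) = (389206,25389)
n=4: (389206,25389)∘(46,3) = (46·389206+235·3·25389, 46·25389+3·389206) = (35802721,2335512)
n=5: (35802721,2335512)∘(46,3) = (46·35802721+235·3·2335512, 46·2335512+3·35802721) = (3293461126,214841715)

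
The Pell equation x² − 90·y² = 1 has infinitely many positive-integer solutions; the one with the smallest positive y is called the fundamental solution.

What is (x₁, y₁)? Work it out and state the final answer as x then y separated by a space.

19 2

√90 → a₀=9, period (2,18); ℓ=2 even so k=1
a_0=9:  p_0=9·1+0=9,  q_0=9·0+1=1
a_1=2:  p_1=2·9+1=19,  q_1=2·1+0=2
→ (19, 2).  Check: 19²=361, 90·2²=360, difference 1.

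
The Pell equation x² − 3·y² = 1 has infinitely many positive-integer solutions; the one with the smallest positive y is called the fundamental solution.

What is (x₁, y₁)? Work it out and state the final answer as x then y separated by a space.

d=3: √d = [1; 1,2] (ℓ=2, even), read p_1/q_1
k=0  a_k=1  p_k/q_k = 1/1
k=1  a_k=1  p_k/q_k = 2/1
→ (2, 1).  Check: 2²=4, 3·1²=3, difference 1.

2 1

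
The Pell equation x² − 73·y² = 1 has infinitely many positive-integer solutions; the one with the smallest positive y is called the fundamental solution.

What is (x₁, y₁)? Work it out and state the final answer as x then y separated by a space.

d=73: √d = [8; 1,1,5,5,1,1,16] (ℓ=7, odd), read p_13/q_13
a_0=8:  p_0=8·1+0=8,  q_0=8·0+1=1
…
a_2=1:  p_2=1·9+8=17,  q_2=1·1+1=2
a_3=5:  p_3=5·17+9=94,  q_3=5·2+1=11
a_4=5:  p_4=5·94+17=487,  q_4=5·11+2=57
a_5=1:  p_5=1·487+94=581,  q_5=1·57+11=68
a_6=1:  p_6=1·581+487=1068,  q_6=1·68+57=125
a_7=16:  p_7=16·1068+581=17669,  q_7=16·125+68=2068
…
a_10=5:  p_10=5·36406+18737=200767,  q_10=5·4261+2193=23498
a_11=5:  p_11=5·200767+36406=1040241,  q_11=5·23498+4261=121751
a_12=1:  p_12=1·1040241+200767=1241008,  q_12=1·121751+23498=145249
a_13=1:  p_13=1·1241008+1040241=2281249,  q_13=1·145249+121751=267000
fundamental: x₁=2281249, y₁=267000  (since 5204097000001 − 73·71289000000 = 1)

2281249 267000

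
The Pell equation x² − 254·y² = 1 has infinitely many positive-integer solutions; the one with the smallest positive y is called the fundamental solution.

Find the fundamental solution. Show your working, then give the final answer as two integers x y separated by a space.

255 16

d=254: √d = [15; 1,14,1,30] (ℓ=4, even), read p_3/q_3
k=0  a_k=15  p_k/q_k = 15/1
…
k=2  a_k=14  p_k/q_k = 239/15
k=3  a_k=1  p_k/q_k = 255/16
fundamental: x₁=255, y₁=16  (since 65025 − 254·256 = 1)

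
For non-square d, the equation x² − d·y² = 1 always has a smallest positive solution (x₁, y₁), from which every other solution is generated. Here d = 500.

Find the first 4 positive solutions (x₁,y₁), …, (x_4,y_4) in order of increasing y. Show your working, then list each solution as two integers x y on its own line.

930249 41602
1730726404001 77400437796
3220013013190122249 144003359718540806
5990827771012465337616001 267917962749548332043592

d=500: √d = [22; 2,1,3,2,1,…,1,2,44] (ℓ=14, even), read p_13/q_13
k=0  a_k=22  p_k/q_k = 22/1
k=1  a_k=2  p_k/q_k = 45/2
…
k=4  a_k=2  p_k/q_k = 559/25
…
k=9  a_k=1  p_k/q_k = 30254/1353
k=10  a_k=2  p_k/q_k = 76317/3413
…
k=12  a_k=1  p_k/q_k = 335522/15005
k=13  a_k=2  p_k/q_k = 930249/41602
→ (930249, 41602).  Check: 930249²=865363202001, 500·41602²=865363202000, difference 1.
(x_2, y_2) = (930249·930249 + 500·41602·41602, 930249·41602 + 41602·930249) = (1730726404001, 77400437796)
(x_3, y_3) = (930249·1730726404001 + 500·41602·77400437796, 930249·77400437796 + 41602·1730726404001) = (3220013013190122249, 144003359718540806)
(x_4, y_4) = (930249·3220013013190122249 + 500·41602·144003359718540806, 930249·144003359718540806 + 41602·3220013013190122249) = (5990827771012465337616001, 267917962749548332043592)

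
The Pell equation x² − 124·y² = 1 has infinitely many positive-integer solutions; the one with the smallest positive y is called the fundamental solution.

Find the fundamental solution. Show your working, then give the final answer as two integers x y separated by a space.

4620799 414960

[11; 7,2,1,1,1,…,2,7,22] for √124; ℓ=16 ⇒ convergent index 15
a_0=11:  p_0=11·1+0=11,  q_0=11·0+1=1
a_1=7:  p_1=7·11+1=78,  q_1=7·1+0=7
a_2=2:  p_2=2·78+11=167,  q_2=2·7+1=15
a_3=1:  p_3=1·167+78=245,  q_3=1·15+7=22
a_4=1:  p_4=1·245+167=412,  q_4=1·22+15=37
…
a_7=1:  p_7=1·2383+657=3040,  q_7=1·214+59=273
a_8=4:  p_8=4·3040+2383=14543,  q_8=4·273+214=1306
a_9=1:  p_9=1·14543+3040=17583,  q_9=1·1306+273=1579
…
a_11=1:  p_11=1·67292+17583=84875,  q_11=1·6043+1579=7622
a_12=1:  p_12=1·84875+67292=152167,  q_12=1·7622+6043=13665
a_13=1:  p_13=1·152167+84875=237042,  q_13=1·13665+7622=21287
a_14=2:  p_14=2·237042+152167=626251,  q_14=2·21287+13665=56239
a_15=7:  p_15=7·626251+237042=4620799,  q_15=7·56239+21287=414960
fundamental: x₁=4620799, y₁=414960  (since 21351783398401 − 124·172191801600 = 1)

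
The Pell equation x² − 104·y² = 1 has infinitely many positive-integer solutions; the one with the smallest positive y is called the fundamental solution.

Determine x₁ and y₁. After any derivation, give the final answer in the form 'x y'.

51 5

√104 = [10; 5,20, …], period ℓ=2 (even) → k=1
k=0  a_k=10  p_k/q_k = 10/1
k=1  a_k=5  p_k/q_k = 51/5
→ (51, 5).  Check: 51²=2601, 104·5²=2600, difference 1.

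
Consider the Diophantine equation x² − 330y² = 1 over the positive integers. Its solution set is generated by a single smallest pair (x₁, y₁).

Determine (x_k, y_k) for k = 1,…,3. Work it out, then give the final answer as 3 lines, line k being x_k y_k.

√330 = [18; 6,36, …], period ℓ=2 (even) → k=1
step 0: (18, 1)  from 18·(1,0) + (0,1)
step 1: (109, 6)  from 6·(18,1) + (1,0)
fundamental: x₁=109, y₁=6  (since 11881 − 330·36 = 1)
k=2:  x_2 = 109·109+330·6·6 = 23761,  y_2 = 109·6+6·109 = 1308
k=3:  x_3 = 109·23761+330·6·1308 = 5179789,  y_3 = 109·1308+6·23761 = 285138

109 6
23761 1308
5179789 285138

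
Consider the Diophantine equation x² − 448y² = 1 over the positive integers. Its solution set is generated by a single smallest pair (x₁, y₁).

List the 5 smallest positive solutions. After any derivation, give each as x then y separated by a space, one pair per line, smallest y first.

127 6
32257 1524
8193151 387090
2081028097 98319336
528572943487 24972724254

[21; 6,42] for √448; ℓ=2 ⇒ convergent index 1
a_0=21:  p_0=21·1+0=21,  q_0=21·0+1=1
a_1=6:  p_1=6·21+1=127,  q_1=6·1+0=6
→ (127, 6).  Check: 127²=16129, 448·6²=16128, difference 1.
(127+6√448)^2 = 32257 + 1524√448
(127+6√448)^3 = 8193151 + 387090√448
(127+6√448)^4 = 2081028097 + 98319336√448
(127+6√448)^5 = 528572943487 + 24972724254√448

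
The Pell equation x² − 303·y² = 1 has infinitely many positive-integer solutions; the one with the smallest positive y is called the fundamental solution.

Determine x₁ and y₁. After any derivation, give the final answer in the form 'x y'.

2524 145

[17; 2,2,5,2,2,34] for √303; ℓ=6 ⇒ convergent index 5
a_0=17:  p_0=17·1+0=17,  q_0=17·0+1=1
a_1=2:  p_1=2·17+1=35,  q_1=2·1+0=2
…
a_3=5:  p_3=5·87+35=470,  q_3=5·5+2=27
a_4=2:  p_4=2·470+87=1027,  q_4=2·27+5=59
a_5=2:  p_5=2·1027+470=2524,  q_5=2·59+27=145
(x₁, y₁) = (2524, 145);  2524² − 303·145² = 1 ✓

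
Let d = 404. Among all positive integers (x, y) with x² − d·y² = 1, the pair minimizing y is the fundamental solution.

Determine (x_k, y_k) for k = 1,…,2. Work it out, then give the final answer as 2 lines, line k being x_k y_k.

201 10
80801 4020

[20; 10,40] for √404; ℓ=2 ⇒ convergent index 1
step 0: (20, 1)  from 20·(1,0) + (0,1)
step 1: (201, 10)  from 10·(20,1) + (1,0)
fundamental: x₁=201, y₁=10  (since 40401 − 404·100 = 1)
k=2:  x_2 = 201·201+404·10·10 = 80801,  y_2 = 201·10+10·201 = 4020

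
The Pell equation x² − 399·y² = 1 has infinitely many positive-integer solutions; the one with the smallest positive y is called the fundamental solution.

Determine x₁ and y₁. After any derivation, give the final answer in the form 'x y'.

√399 = [19; 1,38, …], period ℓ=2 (even) → k=1
step 0: (19, 1)  from 19·(1,0) + (0,1)
step 1: (20, 1)  from 1·(19,1) + (1,0)
→ (20, 1).  Check: 20²=400, 399·1²=399, difference 1.

20 1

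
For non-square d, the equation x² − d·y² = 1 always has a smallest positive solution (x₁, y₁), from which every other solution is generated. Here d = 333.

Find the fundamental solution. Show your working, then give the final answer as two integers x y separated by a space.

√333 → a₀=18, period (4,36); ℓ=2 even so k=1
i=0: a=18 ⇒ p=18, q=1
i=1: a=4 ⇒ p=73, q=4
→ (73, 4).  Check: 73²=5329, 333·4²=5328, difference 1.

73 4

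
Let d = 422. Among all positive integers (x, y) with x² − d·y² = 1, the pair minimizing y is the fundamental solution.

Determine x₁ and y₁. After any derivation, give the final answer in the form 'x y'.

7022501 341850

√422 = [20; 1,1,5,2,1,…,1,1,40, …], period ℓ=14 (even) → k=13
k=0  a_k=20  p_k/q_k = 20/1
k=1  a_k=1  p_k/q_k = 21/1
k=2  a_k=1  p_k/q_k = 41/2
k=3  a_k=5  p_k/q_k = 226/11
k=4  a_k=2  p_k/q_k = 493/24
k=5  a_k=1  p_k/q_k = 719/35
k=6  a_k=3  p_k/q_k = 2650/129
k=7  a_k=20  p_k/q_k = 53719/2615
k=8  a_k=3  p_k/q_k = 163807/7974
k=9  a_k=1  p_k/q_k = 217526/10589
k=10  a_k=2  p_k/q_k = 598859/29152
k=11  a_k=5  p_k/q_k = 3211821/156349
k=12  a_k=1  p_k/q_k = 3810680/185501
k=13  a_k=1  p_k/q_k = 7022501/341850
(x₁, y₁) = (7022501, 341850);  7022501² − 422·341850² = 1 ✓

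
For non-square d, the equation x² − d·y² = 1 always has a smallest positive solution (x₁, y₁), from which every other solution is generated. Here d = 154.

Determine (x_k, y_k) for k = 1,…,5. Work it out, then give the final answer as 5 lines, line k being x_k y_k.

[12; 2,2,3,1,2,1,3,2,2,24] for √154; ℓ=10 ⇒ convergent index 9
step 0: (12, 1)  from 12·(1,0) + (0,1)
step 1: (25, 2)  from 2·(12,1) + (1,0)
step 2: (62, 5)  from 2·(25,2) + (12,1)
…
step 4: (273, 22)  from 1·(211,17) + (62,5)
step 5: (757, 61)  from 2·(273,22) + (211,17)
step 6: (1030, 83)  from 1·(757,61) + (273,22)
…
step 8: (8724, 703)  from 2·(3847,310) + (1030,83)
step 9: (21295, 1716)  from 2·(8724,703) + (3847,310)
fundamental: x₁=21295, y₁=1716  (since 453477025 − 154·2944656 = 1)
n=2: (21295,1716)∘(21295,1716) = (21295·21295+154·1716·1716, 21295·1716+1716·21295) = (906954049,73084440)
n=3: (906954049,73084440)∘(21295,1716) = (21295·906954049+154·1716·73084440, 21295·73084440+1716·906954049) = (38627172925615,3112666297884)
n=4: (38627172925615,3112666297884)∘(21295,1716) = (21295·38627172925615+154·1716·3112666297884, 21295·3112666297884+1716·38627172925615) = (1645131293994988801,132568457553795120)
n=5: (1645131293994988801,132568457553795120)∘(21295,1716) = (21295·1645131293994988801+154·1716·132568457553795120, 21295·132568457553795120+1716·1645131293994988801) = (70066141772619400108975,5646090604103467862916)

21295 1716
906954049 73084440
38627172925615 3112666297884
1645131293994988801 132568457553795120
70066141772619400108975 5646090604103467862916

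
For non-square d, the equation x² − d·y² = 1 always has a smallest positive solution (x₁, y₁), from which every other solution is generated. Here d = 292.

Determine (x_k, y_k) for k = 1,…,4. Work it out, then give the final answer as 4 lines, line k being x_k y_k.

d=292: √d = [17; 11,2,1,3,8,3,1,2,11,34] (ℓ=10, even), read p_9/q_9
k=0  a_k=17  p_k/q_k = 17/1
…
k=3  a_k=1  p_k/q_k = 581/34
…
k=8  a_k=2  p_k/q_k = 200767/11749
k=9  a_k=11  p_k/q_k = 2281249/133500
(x₁, y₁) = (2281249, 133500);  2281249² − 292·133500² = 1 ✓
k=2:  x_2 = 2281249·2281249+292·133500·133500 = 10408194000001,  y_2 = 2281249·133500+133500·2281249 = 609093483000
k=3:  x_3 = 2281249·10408194000001+292·133500·609093483000 = 47487364308614281249,  y_3 = 2281249·609093483000+133500·10408194000001 = 2778987798000400500
k=4:  x_4 = 2281249·47487364308614281249+292·133500·2778987798000400500 = 216661004683313632776000001,  y_4 = 2281249·2778987798000400500+133500·47487364308614281249 = 12679126270400622186966000

2281249 133500
10408194000001 609093483000
47487364308614281249 2778987798000400500
216661004683313632776000001 12679126270400622186966000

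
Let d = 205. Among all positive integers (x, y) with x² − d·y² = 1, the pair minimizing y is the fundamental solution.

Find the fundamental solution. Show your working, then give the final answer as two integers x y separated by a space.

39689 2772

d=205: √d = [14; 3,6,1,4,1,6,3,28] (ℓ=8, even), read p_7/q_7
i=0: a=14 ⇒ p=14, q=1
i=1: a=3 ⇒ p=43, q=3
…
i=3: a=1 ⇒ p=315, q=22
…
i=6: a=6 ⇒ p=12614, q=881
i=7: a=3 ⇒ p=39689, q=2772
fundamental: x₁=39689, y₁=2772  (since 1575216721 − 205·7683984 = 1)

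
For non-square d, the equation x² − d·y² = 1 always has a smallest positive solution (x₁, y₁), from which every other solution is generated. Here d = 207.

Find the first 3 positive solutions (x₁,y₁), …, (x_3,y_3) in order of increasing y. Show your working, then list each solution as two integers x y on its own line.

1151 80
2649601 184160
6099380351 423936240

[14; 2,1,1,2,1,1,2,28] for √207; ℓ=8 ⇒ convergent index 7
a_0=14:  p_0=14·1+0=14,  q_0=14·0+1=1
a_1=2:  p_1=2·14+1=29,  q_1=2·1+0=2
a_2=1:  p_2=1·29+14=43,  q_2=1·2+1=3
…
a_4=2:  p_4=2·72+43=187,  q_4=2·5+3=13
…
a_6=1:  p_6=1·259+187=446,  q_6=1·18+13=31
a_7=2:  p_7=2·446+259=1151,  q_7=2·31+18=80
(x₁, y₁) = (1151, 80);  1151² − 207·80² = 1 ✓
k=2:  x_2 = 1151·1151+207·80·80 = 2649601,  y_2 = 1151·80+80·1151 = 184160
k=3:  x_3 = 1151·2649601+207·80·184160 = 6099380351,  y_3 = 1151·184160+80·2649601 = 423936240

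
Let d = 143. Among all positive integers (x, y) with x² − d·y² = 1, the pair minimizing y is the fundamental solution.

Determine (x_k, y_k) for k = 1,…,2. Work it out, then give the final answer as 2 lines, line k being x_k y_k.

d=143: √d = [11; 1,22] (ℓ=2, even), read p_1/q_1
step 0: (11, 1)  from 11·(1,0) + (0,1)
step 1: (12, 1)  from 1·(11,1) + (1,0)
fundamental: x₁=12, y₁=1  (since 144 − 143·1 = 1)
k=2:  x_2 = 12·12+143·1·1 = 287,  y_2 = 12·1+1·12 = 24

12 1
287 24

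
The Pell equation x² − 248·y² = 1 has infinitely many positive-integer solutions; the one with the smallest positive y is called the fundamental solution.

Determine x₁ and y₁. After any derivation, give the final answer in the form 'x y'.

√248 = [15; 1,2,1,30, …], period ℓ=4 (even) → k=3
k=0  a_k=15  p_k/q_k = 15/1
k=1  a_k=1  p_k/q_k = 16/1
k=2  a_k=2  p_k/q_k = 47/3
k=3  a_k=1  p_k/q_k = 63/4
→ (63, 4).  Check: 63²=3969, 248·4²=3968, difference 1.

63 4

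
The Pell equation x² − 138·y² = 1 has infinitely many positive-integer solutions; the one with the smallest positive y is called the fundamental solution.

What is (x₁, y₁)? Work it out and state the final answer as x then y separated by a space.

√138 = [11; 1,2,1,22, …], period ℓ=4 (even) → k=3
k=0  a_k=11  p_k/q_k = 11/1
k=1  a_k=1  p_k/q_k = 12/1
k=2  a_k=2  p_k/q_k = 35/3
k=3  a_k=1  p_k/q_k = 47/4
fundamental: x₁=47, y₁=4  (since 2209 − 138·16 = 1)

47 4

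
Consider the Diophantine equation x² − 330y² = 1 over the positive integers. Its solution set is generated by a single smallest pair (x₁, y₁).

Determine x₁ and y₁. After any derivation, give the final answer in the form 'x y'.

√330 → a₀=18, period (6,36); ℓ=2 even so k=1
i=0: a=18 ⇒ p=18, q=1
i=1: a=6 ⇒ p=109, q=6
(x₁, y₁) = (109, 6);  109² − 330·6² = 1 ✓

109 6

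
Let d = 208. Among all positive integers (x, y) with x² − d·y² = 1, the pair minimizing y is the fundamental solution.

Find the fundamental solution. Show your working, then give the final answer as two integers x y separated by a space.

649 45

d=208: √d = [14; 2,2,1,2,2,28] (ℓ=6, even), read p_5/q_5
a_0=14:  p_0=14·1+0=14,  q_0=14·0+1=1
a_1=2:  p_1=2·14+1=29,  q_1=2·1+0=2
…
a_4=2:  p_4=2·101+72=274,  q_4=2·7+5=19
a_5=2:  p_5=2·274+101=649,  q_5=2·19+7=45
fundamental: x₁=649, y₁=45  (since 421201 − 208·2025 = 1)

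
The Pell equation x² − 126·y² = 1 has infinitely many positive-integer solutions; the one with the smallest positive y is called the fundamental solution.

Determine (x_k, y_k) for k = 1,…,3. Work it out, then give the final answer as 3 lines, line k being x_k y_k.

d=126: √d = [11; 4,2,4,22] (ℓ=4, even), read p_3/q_3
step 0: (11, 1)  from 11·(1,0) + (0,1)
…
step 2: (101, 9)  from 2·(45,4) + (11,1)
step 3: (449, 40)  from 4·(101,9) + (45,4)
fundamental: x₁=449, y₁=40  (since 201601 − 126·1600 = 1)
(x_2, y_2) = (449·449 + 126·40·40, 449·40 + 40·449) = (403201, 35920)
(x_3, y_3) = (449·403201 + 126·40·35920, 449·35920 + 40·403201) = (362074049, 32256120)

449 40
403201 35920
362074049 32256120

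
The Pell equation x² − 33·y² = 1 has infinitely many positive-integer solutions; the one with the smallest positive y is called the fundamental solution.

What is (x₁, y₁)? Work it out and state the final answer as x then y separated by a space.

√33 = [5; 1,2,1,10, …], period ℓ=4 (even) → k=3
a_0=5:  p_0=5·1+0=5,  q_0=5·0+1=1
a_1=1:  p_1=1·5+1=6,  q_1=1·1+0=1
a_2=2:  p_2=2·6+5=17,  q_2=2·1+1=3
a_3=1:  p_3=1·17+6=23,  q_3=1·3+1=4
(x₁, y₁) = (23, 4);  23² − 33·4² = 1 ✓

23 4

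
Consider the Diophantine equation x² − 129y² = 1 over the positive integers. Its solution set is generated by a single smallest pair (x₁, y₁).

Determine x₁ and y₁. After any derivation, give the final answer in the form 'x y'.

[11; 2,1,3,1,6,1,3,1,2,22] for √129; ℓ=10 ⇒ convergent index 9
step 0: (11, 1)  from 11·(1,0) + (0,1)
…
step 2: (34, 3)  from 1·(23,2) + (11,1)
…
step 4: (159, 14)  from 1·(125,11) + (34,3)
step 5: (1079, 95)  from 6·(159,14) + (125,11)
…
step 7: (4793, 422)  from 3·(1238,109) + (1079,95)
step 8: (6031, 531)  from 1·(4793,422) + (1238,109)
step 9: (16855, 1484)  from 2·(6031,531) + (4793,422)
(x₁, y₁) = (16855, 1484);  16855² − 129·1484² = 1 ✓

16855 1484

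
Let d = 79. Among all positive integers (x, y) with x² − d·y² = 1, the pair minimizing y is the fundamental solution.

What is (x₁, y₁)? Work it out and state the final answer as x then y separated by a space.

√79 = [8; 1,7,1,16, …], period ℓ=4 (even) → k=3
k=0  a_k=8  p_k/q_k = 8/1
…
k=2  a_k=7  p_k/q_k = 71/8
k=3  a_k=1  p_k/q_k = 80/9
(x₁, y₁) = (80, 9);  80² − 79·9² = 1 ✓

80 9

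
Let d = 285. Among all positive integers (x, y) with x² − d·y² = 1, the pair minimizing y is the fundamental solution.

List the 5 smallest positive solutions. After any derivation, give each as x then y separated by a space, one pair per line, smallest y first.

√285 = [16; 1,7,2,7,1,32, …], period ℓ=6 (even) → k=5
a_0=16:  p_0=16·1+0=16,  q_0=16·0+1=1
a_1=1:  p_1=1·16+1=17,  q_1=1·1+0=1
…
a_3=2:  p_3=2·135+17=287,  q_3=2·8+1=17
a_4=7:  p_4=7·287+135=2144,  q_4=7·17+8=127
a_5=1:  p_5=1·2144+287=2431,  q_5=1·127+17=144
fundamental: x₁=2431, y₁=144  (since 5909761 − 285·20736 = 1)
k=2:  x_2 = 2431·2431+285·144·144 = 11819521,  y_2 = 2431·144+144·2431 = 700128
k=3:  x_3 = 2431·11819521+285·144·700128 = 57466508671,  y_3 = 2431·700128+144·11819521 = 3404022192
k=4:  x_4 = 2431·57466508671+285·144·3404022192 = 279402153338881,  y_4 = 2431·3404022192+144·57466508671 = 16550355197376
k=5:  x_5 = 2431·279402153338881+285·144·16550355197376 = 1358453212067130751,  y_5 = 2431·16550355197376+144·279402153338881 = 80467823565619920

2431 144
11819521 700128
57466508671 3404022192
279402153338881 16550355197376
1358453212067130751 80467823565619920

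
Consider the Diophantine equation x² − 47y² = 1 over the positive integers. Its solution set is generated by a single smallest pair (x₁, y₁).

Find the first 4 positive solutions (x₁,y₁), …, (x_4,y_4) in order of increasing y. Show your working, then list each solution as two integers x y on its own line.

48 7
4607 672
442224 64505
42448897 6191808

√47 = [6; 1,5,1,12, …], period ℓ=4 (even) → k=3
a_0=6:  p_0=6·1+0=6,  q_0=6·0+1=1
…
a_2=5:  p_2=5·7+6=41,  q_2=5·1+1=6
a_3=1:  p_3=1·41+7=48,  q_3=1·6+1=7
→ (48, 7).  Check: 48²=2304, 47·7²=2303, difference 1.
(x_2, y_2) = (48·48 + 47·7·7, 48·7 + 7·48) = (4607, 672)
(x_3, y_3) = (48·4607 + 47·7·672, 48·672 + 7·4607) = (442224, 64505)
(x_4, y_4) = (48·442224 + 47·7·64505, 48·64505 + 7·442224) = (42448897, 6191808)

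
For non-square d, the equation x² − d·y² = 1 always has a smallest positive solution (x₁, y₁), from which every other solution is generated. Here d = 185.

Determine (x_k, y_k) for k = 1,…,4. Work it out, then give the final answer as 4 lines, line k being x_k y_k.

9249 680
171088001 12578640
3164785833249 232679682040
58542208172352001 4304108745797280

√185 → a₀=13, period (1,1,1,1,26); ℓ=5 odd so k=9
step 0: (13, 1)  from 13·(1,0) + (0,1)
step 1: (14, 1)  from 1·(13,1) + (1,0)
…
step 7: (3686, 271)  from 1·(1877,138) + (1809,133)
step 8: (5563, 409)  from 1·(3686,271) + (1877,138)
step 9: (9249, 680)  from 1·(5563,409) + (3686,271)
(x₁, y₁) = (9249, 680);  9249² − 185·680² = 1 ✓
k=2:  x_2 = 9249·9249+185·680·680 = 171088001,  y_2 = 9249·680+680·9249 = 12578640
k=3:  x_3 = 9249·171088001+185·680·12578640 = 3164785833249,  y_3 = 9249·12578640+680·171088001 = 232679682040
k=4:  x_4 = 9249·3164785833249+185·680·232679682040 = 58542208172352001,  y_4 = 9249·232679682040+680·3164785833249 = 4304108745797280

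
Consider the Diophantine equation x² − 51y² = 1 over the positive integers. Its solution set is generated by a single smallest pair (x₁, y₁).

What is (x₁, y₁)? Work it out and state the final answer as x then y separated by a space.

√51 = [7; 7,14, …], period ℓ=2 (even) → k=1
step 0: (7, 1)  from 7·(1,0) + (0,1)
step 1: (50, 7)  from 7·(7,1) + (1,0)
→ (50, 7).  Check: 50²=2500, 51·7²=2499, difference 1.

50 7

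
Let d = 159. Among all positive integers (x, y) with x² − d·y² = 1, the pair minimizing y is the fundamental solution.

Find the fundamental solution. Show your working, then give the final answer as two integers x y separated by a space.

1324 105

d=159: √d = [12; 1,1,1,1,3,1,1,1,1,24] (ℓ=10, even), read p_9/q_9
step 0: (12, 1)  from 12·(1,0) + (0,1)
step 1: (13, 1)  from 1·(12,1) + (1,0)
step 2: (25, 2)  from 1·(13,1) + (12,1)
step 3: (38, 3)  from 1·(25,2) + (13,1)
step 4: (63, 5)  from 1·(38,3) + (25,2)
step 5: (227, 18)  from 3·(63,5) + (38,3)
…
step 7: (517, 41)  from 1·(290,23) + (227,18)
step 8: (807, 64)  from 1·(517,41) + (290,23)
step 9: (1324, 105)  from 1·(807,64) + (517,41)
fundamental: x₁=1324, y₁=105  (since 1752976 − 159·11025 = 1)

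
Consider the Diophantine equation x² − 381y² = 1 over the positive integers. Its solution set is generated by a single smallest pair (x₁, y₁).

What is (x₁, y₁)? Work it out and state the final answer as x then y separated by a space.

1015 52

d=381: √d = [19; 1,1,12,1,1,38] (ℓ=6, even), read p_5/q_5
i=0: a=19 ⇒ p=19, q=1
i=1: a=1 ⇒ p=20, q=1
…
i=4: a=1 ⇒ p=527, q=27
i=5: a=1 ⇒ p=1015, q=52
fundamental: x₁=1015, y₁=52  (since 1030225 − 381·2704 = 1)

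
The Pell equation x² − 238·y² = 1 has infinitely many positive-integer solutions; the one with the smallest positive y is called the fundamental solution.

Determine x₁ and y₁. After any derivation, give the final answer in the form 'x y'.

11663 756

d=238: √d = [15; 2,2,1,14,1,2,2,30] (ℓ=8, even), read p_7/q_7
i=0: a=15 ⇒ p=15, q=1
i=1: a=2 ⇒ p=31, q=2
i=2: a=2 ⇒ p=77, q=5
…
i=5: a=1 ⇒ p=1697, q=110
i=6: a=2 ⇒ p=4983, q=323
i=7: a=2 ⇒ p=11663, q=756
(x₁, y₁) = (11663, 756);  11663² − 238·756² = 1 ✓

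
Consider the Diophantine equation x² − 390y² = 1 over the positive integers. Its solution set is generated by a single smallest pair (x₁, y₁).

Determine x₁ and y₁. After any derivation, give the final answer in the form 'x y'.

[19; 1,2,1,38] for √390; ℓ=4 ⇒ convergent index 3
k=0  a_k=19  p_k/q_k = 19/1
…
k=2  a_k=2  p_k/q_k = 59/3
k=3  a_k=1  p_k/q_k = 79/4
fundamental: x₁=79, y₁=4  (since 6241 − 390·16 = 1)

79 4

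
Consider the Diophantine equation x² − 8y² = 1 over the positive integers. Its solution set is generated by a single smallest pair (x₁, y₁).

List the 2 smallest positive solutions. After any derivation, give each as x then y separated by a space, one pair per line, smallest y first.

√8 → a₀=2, period (1,4); ℓ=2 even so k=1
step 0: (2, 1)  from 2·(1,0) + (0,1)
step 1: (3, 1)  from 1·(2,1) + (1,0)
fundamental: x₁=3, y₁=1  (since 9 − 8·1 = 1)
n=2: (3,1)∘(3,1) = (3·3+8·1·1, 3·1+1·3) = (17,6)

3 1
17 6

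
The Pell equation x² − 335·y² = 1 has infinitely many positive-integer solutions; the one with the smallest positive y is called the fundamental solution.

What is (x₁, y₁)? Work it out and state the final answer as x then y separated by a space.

√335 → a₀=18, period (3,3,3,36); ℓ=4 even so k=3
step 0: (18, 1)  from 18·(1,0) + (0,1)
step 1: (55, 3)  from 3·(18,1) + (1,0)
step 2: (183, 10)  from 3·(55,3) + (18,1)
step 3: (604, 33)  from 3·(183,10) + (55,3)
→ (604, 33).  Check: 604²=364816, 335·33²=364815, difference 1.

604 33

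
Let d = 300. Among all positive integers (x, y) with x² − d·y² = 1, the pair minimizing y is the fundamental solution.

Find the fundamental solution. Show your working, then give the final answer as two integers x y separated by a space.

√300 = [17; 3,8,3,34, …], period ℓ=4 (even) → k=3
step 0: (17, 1)  from 17·(1,0) + (0,1)
…
step 2: (433, 25)  from 8·(52,3) + (17,1)
step 3: (1351, 78)  from 3·(433,25) + (52,3)
(x₁, y₁) = (1351, 78);  1351² − 300·78² = 1 ✓

1351 78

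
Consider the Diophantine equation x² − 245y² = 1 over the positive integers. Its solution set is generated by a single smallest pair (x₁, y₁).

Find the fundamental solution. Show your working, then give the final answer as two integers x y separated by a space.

d=245: √d = [15; 1,1,1,7,6,7,1,1,1,30] (ℓ=10, even), read p_9/q_9
a_0=15:  p_0=15·1+0=15,  q_0=15·0+1=1
a_1=1:  p_1=1·15+1=16,  q_1=1·1+0=1
a_2=1:  p_2=1·16+15=31,  q_2=1·1+1=2
…
a_4=7:  p_4=7·47+31=360,  q_4=7·3+2=23
a_5=6:  p_5=6·360+47=2207,  q_5=6·23+3=141
a_6=7:  p_6=7·2207+360=15809,  q_6=7·141+23=1010
a_7=1:  p_7=1·15809+2207=18016,  q_7=1·1010+141=1151
a_8=1:  p_8=1·18016+15809=33825,  q_8=1·1151+1010=2161
a_9=1:  p_9=1·33825+18016=51841,  q_9=1·2161+1151=3312
(x₁, y₁) = (51841, 3312);  51841² − 245·3312² = 1 ✓

51841 3312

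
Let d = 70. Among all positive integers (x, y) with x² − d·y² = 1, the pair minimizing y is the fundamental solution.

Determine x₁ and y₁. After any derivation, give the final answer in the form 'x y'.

251 30

√70 → a₀=8, period (2,1,2,1,2,16); ℓ=6 even so k=5
a_0=8:  p_0=8·1+0=8,  q_0=8·0+1=1
…
a_4=1:  p_4=1·67+25=92,  q_4=1·8+3=11
a_5=2:  p_5=2·92+67=251,  q_5=2·11+8=30
→ (251, 30).  Check: 251²=63001, 70·30²=63000, difference 1.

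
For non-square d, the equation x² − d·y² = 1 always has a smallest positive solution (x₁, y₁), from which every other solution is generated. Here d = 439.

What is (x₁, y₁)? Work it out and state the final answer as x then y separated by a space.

440 21

√439 → a₀=20, period (1,19,1,40); ℓ=4 even so k=3
i=0: a=20 ⇒ p=20, q=1
i=1: a=1 ⇒ p=21, q=1
i=2: a=19 ⇒ p=419, q=20
i=3: a=1 ⇒ p=440, q=21
fundamental: x₁=440, y₁=21  (since 193600 − 439·441 = 1)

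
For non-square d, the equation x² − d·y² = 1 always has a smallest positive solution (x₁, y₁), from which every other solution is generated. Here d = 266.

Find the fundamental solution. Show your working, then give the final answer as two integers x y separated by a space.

√266 = [16; 3,4,3,32, …], period ℓ=4 (even) → k=3
step 0: (16, 1)  from 16·(1,0) + (0,1)
…
step 2: (212, 13)  from 4·(49,3) + (16,1)
step 3: (685, 42)  from 3·(212,13) + (49,3)
fundamental: x₁=685, y₁=42  (since 469225 − 266·1764 = 1)

685 42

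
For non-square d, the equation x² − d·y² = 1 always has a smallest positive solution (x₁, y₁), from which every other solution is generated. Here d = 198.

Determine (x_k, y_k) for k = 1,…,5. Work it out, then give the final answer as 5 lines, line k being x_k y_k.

√198 = [14; 14,28, …], period ℓ=2 (even) → k=1
k=0  a_k=14  p_k/q_k = 14/1
k=1  a_k=14  p_k/q_k = 197/14
→ (197, 14).  Check: 197²=38809, 198·14²=38808, difference 1.
k=2:  x_2 = 197·197+198·14·14 = 77617,  y_2 = 197·14+14·197 = 5516
k=3:  x_3 = 197·77617+198·14·5516 = 30580901,  y_3 = 197·5516+14·77617 = 2173290
k=4:  x_4 = 197·30580901+198·14·2173290 = 12048797377,  y_4 = 197·2173290+14·30580901 = 856270744
k=5:  x_5 = 197·12048797377+198·14·856270744 = 4747195585637,  y_5 = 197·856270744+14·12048797377 = 337368499846

197 14
77617 5516
30580901 2173290
12048797377 856270744
4747195585637 337368499846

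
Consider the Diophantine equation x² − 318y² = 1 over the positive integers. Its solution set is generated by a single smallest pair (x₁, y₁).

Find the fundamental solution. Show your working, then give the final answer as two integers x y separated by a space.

107 6

[17; 1,4,1,34] for √318; ℓ=4 ⇒ convergent index 3
i=0: a=17 ⇒ p=17, q=1
…
i=2: a=4 ⇒ p=89, q=5
i=3: a=1 ⇒ p=107, q=6
→ (107, 6).  Check: 107²=11449, 318·6²=11448, difference 1.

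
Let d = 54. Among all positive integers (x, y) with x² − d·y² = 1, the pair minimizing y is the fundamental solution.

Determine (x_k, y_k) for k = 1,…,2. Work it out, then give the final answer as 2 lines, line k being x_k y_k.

d=54: √d = [7; 2,1,6,1,2,14] (ℓ=6, even), read p_5/q_5
k=0  a_k=7  p_k/q_k = 7/1
k=1  a_k=2  p_k/q_k = 15/2
k=2  a_k=1  p_k/q_k = 22/3
k=3  a_k=6  p_k/q_k = 147/20
k=4  a_k=1  p_k/q_k = 169/23
k=5  a_k=2  p_k/q_k = 485/66
(x₁, y₁) = (485, 66);  485² − 54·66² = 1 ✓
(x_2, y_2) = (485·485 + 54·66·66, 485·66 + 66·485) = (470449, 64020)

485 66
470449 64020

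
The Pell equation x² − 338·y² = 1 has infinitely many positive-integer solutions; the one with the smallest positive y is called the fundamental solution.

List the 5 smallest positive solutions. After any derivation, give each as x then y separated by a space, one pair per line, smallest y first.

114243 6214
26102926097 1419812004
5964153172084899 324407165539730
1362725501650887306817 74122495624090936776
311363698964240484013304163 16935952534841634614661406

[18; 2,1,1,2,36] for √338; ℓ=5 ⇒ convergent index 9
k=0  a_k=18  p_k/q_k = 18/1
…
k=4  a_k=2  p_k/q_k = 239/13
k=5  a_k=36  p_k/q_k = 8696/473
k=6  a_k=2  p_k/q_k = 17631/959
k=7  a_k=1  p_k/q_k = 26327/1432
k=8  a_k=1  p_k/q_k = 43958/2391
k=9  a_k=2  p_k/q_k = 114243/6214
(x₁, y₁) = (114243, 6214);  114243² − 338·6214² = 1 ✓
(x_2, y_2) = (114243·114243 + 338·6214·6214, 114243·6214 + 6214·114243) = (26102926097, 1419812004)
(x_3, y_3) = (114243·26102926097 + 338·6214·1419812004, 114243·1419812004 + 6214·26102926097) = (5964153172084899, 324407165539730)
(x_4, y_4) = (114243·5964153172084899 + 338·6214·324407165539730, 114243·324407165539730 + 6214·5964153172084899) = (1362725501650887306817, 74122495624090936776)
(x_5, y_5) = (114243·1362725501650887306817 + 338·6214·74122495624090936776, 114243·74122495624090936776 + 6214·1362725501650887306817) = (311363698964240484013304163, 16935952534841634614661406)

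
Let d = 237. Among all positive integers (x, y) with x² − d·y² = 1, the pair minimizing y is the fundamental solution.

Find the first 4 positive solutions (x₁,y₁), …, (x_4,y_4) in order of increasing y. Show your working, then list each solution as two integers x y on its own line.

[15; 2,1,1,7,10,7,1,1,2,30] for √237; ℓ=10 ⇒ convergent index 9
a_0=15:  p_0=15·1+0=15,  q_0=15·0+1=1
…
a_7=1:  p_7=1·42074+5927=48001,  q_7=1·2733+385=3118
a_8=1:  p_8=1·48001+42074=90075,  q_8=1·3118+2733=5851
a_9=2:  p_9=2·90075+48001=228151,  q_9=2·5851+3118=14820
fundamental: x₁=228151, y₁=14820  (since 52052878801 − 237·219632400 = 1)
(228151+14820√237)^2 = 104105757601 + 6762395640√237
(228151+14820√237)^3 = 47503665404623351 + 3085694655308460√237
(228151+14820√237)^4 = 21676017531356338550401 + 1408008642599798519280√237

228151 14820
104105757601 6762395640
47503665404623351 3085694655308460
21676017531356338550401 1408008642599798519280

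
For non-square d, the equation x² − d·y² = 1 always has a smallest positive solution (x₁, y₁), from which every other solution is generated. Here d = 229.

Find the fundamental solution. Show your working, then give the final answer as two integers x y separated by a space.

5848201 386460

d=229: √d = [15; 7,1,1,7,30] (ℓ=5, odd), read p_9/q_9
step 0: (15, 1)  from 15·(1,0) + (0,1)
step 1: (106, 7)  from 7·(15,1) + (1,0)
step 2: (121, 8)  from 1·(106,7) + (15,1)
step 3: (227, 15)  from 1·(121,8) + (106,7)
…
step 6: (362399, 23948)  from 7·(51527,3405) + (1710,113)
…
step 8: (776325, 51301)  from 1·(413926,27353) + (362399,23948)
step 9: (5848201, 386460)  from 7·(776325,51301) + (413926,27353)
fundamental: x₁=5848201, y₁=386460  (since 34201454936401 − 229·149351331600 = 1)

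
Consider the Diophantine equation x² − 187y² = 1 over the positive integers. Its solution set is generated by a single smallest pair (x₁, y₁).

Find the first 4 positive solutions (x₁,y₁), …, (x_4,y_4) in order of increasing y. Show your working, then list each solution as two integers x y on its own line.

[13; 1,2,13,2,1,26] for √187; ℓ=6 ⇒ convergent index 5
i=0: a=13 ⇒ p=13, q=1
…
i=2: a=2 ⇒ p=41, q=3
…
i=4: a=2 ⇒ p=1135, q=83
i=5: a=1 ⇒ p=1682, q=123
→ (1682, 123).  Check: 1682²=2829124, 187·123²=2829123, difference 1.
k=2:  x_2 = 1682·1682+187·123·123 = 5658247,  y_2 = 1682·123+123·1682 = 413772
k=3:  x_3 = 1682·5658247+187·123·413772 = 19034341226,  y_3 = 1682·413772+123·5658247 = 1391928885
k=4:  x_4 = 1682·19034341226+187·123·1391928885 = 64031518226017,  y_4 = 1682·1391928885+123·19034341226 = 4682448355368

1682 123
5658247 413772
19034341226 1391928885
64031518226017 4682448355368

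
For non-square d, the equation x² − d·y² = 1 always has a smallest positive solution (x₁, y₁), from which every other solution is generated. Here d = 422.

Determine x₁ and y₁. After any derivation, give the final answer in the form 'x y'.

7022501 341850

√422 → a₀=20, period (1,1,5,2,1,…,1,1,40); ℓ=14 even so k=13
i=0: a=20 ⇒ p=20, q=1
i=1: a=1 ⇒ p=21, q=1
i=2: a=1 ⇒ p=41, q=2
…
i=5: a=1 ⇒ p=719, q=35
…
i=7: a=20 ⇒ p=53719, q=2615
…
i=12: a=1 ⇒ p=3810680, q=185501
i=13: a=1 ⇒ p=7022501, q=341850
fundamental: x₁=7022501, y₁=341850  (since 49315520295001 − 422·116861422500 = 1)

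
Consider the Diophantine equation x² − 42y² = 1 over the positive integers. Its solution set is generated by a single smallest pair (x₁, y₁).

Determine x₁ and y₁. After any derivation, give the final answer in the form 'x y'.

√42 → a₀=6, period (2,12); ℓ=2 even so k=1
a_0=6:  p_0=6·1+0=6,  q_0=6·0+1=1
a_1=2:  p_1=2·6+1=13,  q_1=2·1+0=2
fundamental: x₁=13, y₁=2  (since 169 − 42·4 = 1)

13 2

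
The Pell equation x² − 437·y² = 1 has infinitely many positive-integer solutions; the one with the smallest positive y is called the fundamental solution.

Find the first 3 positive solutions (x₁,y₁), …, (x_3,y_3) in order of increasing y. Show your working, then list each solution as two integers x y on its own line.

4599 220
42301601 2023560
389090121399 18612704660

d=437: √d = [20; 1,9,2,9,1,40] (ℓ=6, even), read p_5/q_5
k=0  a_k=20  p_k/q_k = 20/1
k=1  a_k=1  p_k/q_k = 21/1
k=2  a_k=9  p_k/q_k = 209/10
…
k=4  a_k=9  p_k/q_k = 4160/199
k=5  a_k=1  p_k/q_k = 4599/220
fundamental: x₁=4599, y₁=220  (since 21150801 − 437·48400 = 1)
k=2:  x_2 = 4599·4599+437·220·220 = 42301601,  y_2 = 4599·220+220·4599 = 2023560
k=3:  x_3 = 4599·42301601+437·220·2023560 = 389090121399,  y_3 = 4599·2023560+220·42301601 = 18612704660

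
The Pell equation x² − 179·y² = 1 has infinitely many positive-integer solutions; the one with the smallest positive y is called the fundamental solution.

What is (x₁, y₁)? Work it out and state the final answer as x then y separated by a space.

d=179: √d = [13; 2,1,1,1,3,…,1,2,26] (ℓ=14, even), read p_13/q_13
step 0: (13, 1)  from 13·(1,0) + (0,1)
step 1: (27, 2)  from 2·(13,1) + (1,0)
step 2: (40, 3)  from 1·(27,2) + (13,1)
…
step 7: (26999, 2018)  from 13·(2047,153) + (388,29)
step 8: (137042, 10243)  from 5·(26999,2018) + (2047,153)
step 9: (438125, 32747)  from 3·(137042,10243) + (26999,2018)
step 10: (575167, 42990)  from 1·(438125,32747) + (137042,10243)
step 11: (1013292, 75737)  from 1·(575167,42990) + (438125,32747)
step 12: (1588459, 118727)  from 1·(1013292,75737) + (575167,42990)
step 13: (4190210, 313191)  from 2·(1588459,118727) + (1013292,75737)
(x₁, y₁) = (4190210, 313191);  4190210² − 179·313191² = 1 ✓

4190210 313191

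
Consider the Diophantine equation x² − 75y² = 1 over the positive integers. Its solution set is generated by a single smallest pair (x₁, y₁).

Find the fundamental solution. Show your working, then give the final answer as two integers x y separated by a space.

26 3

[8; 1,1,1,16] for √75; ℓ=4 ⇒ convergent index 3
k=0  a_k=8  p_k/q_k = 8/1
…
k=2  a_k=1  p_k/q_k = 17/2
k=3  a_k=1  p_k/q_k = 26/3
fundamental: x₁=26, y₁=3  (since 676 − 75·9 = 1)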